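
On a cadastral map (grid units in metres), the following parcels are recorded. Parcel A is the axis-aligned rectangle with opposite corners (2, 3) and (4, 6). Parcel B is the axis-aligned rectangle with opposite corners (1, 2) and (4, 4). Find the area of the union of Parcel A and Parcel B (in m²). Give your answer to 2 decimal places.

10.00

By inclusion–exclusion:
Individual areas: |Parcel A| = 6, |Parcel B| = 6.
|Parcel A∩Parcel B|: x∈[2,4], y∈[3,4] → 2·1 = 2.
|Parcel A ∪ Parcel B| = 12 − 2 = 10.00.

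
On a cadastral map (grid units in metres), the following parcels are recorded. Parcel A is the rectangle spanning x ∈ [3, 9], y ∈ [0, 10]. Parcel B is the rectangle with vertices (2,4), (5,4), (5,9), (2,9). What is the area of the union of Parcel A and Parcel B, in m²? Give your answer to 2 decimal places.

By inclusion–exclusion:
Individual areas: |Parcel A| = 60, |Parcel B| = 15.
|Parcel A∩Parcel B|: x∈[3,5], y∈[4,9] → 2·5 = 10.
|Parcel A ∪ Parcel B| = 75 − 10 = 65.00.

65.00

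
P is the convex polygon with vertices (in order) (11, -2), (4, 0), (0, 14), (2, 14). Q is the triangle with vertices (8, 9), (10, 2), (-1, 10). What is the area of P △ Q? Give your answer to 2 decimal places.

64.53

|P| = 61, |Q| = 30.5, |P∩Q| = 13.4839.
|P △ Q| = |P| + |Q| − 2·|P∩Q| = 61 + 30.5 − 26.9679 = 64.53.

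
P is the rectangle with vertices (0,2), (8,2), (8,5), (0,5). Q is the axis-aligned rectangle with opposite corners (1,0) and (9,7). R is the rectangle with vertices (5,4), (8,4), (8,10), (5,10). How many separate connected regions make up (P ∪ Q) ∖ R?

1

(P ∪ Q) ∖ R is a single connected region.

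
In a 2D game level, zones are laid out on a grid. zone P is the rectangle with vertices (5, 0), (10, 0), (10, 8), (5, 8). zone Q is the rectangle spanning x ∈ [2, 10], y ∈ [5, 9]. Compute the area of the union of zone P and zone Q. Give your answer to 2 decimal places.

By inclusion–exclusion:
Individual areas: |zone P| = 40, |zone Q| = 32.
|zone P∩zone Q|: x∈[5,10], y∈[5,8] → 5·3 = 15.
|zone P ∪ zone Q| = 72 − 15 = 57.00.

57.00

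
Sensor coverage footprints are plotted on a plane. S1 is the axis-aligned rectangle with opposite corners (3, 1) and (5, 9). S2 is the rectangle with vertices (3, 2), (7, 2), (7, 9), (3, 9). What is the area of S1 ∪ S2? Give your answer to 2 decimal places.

By inclusion–exclusion:
Individual areas: |S1| = 16, |S2| = 28.
|S1∩S2|: x∈[3,5], y∈[2,9] → 2·7 = 14.
|S1 ∪ S2| = 44 − 14 = 30.00.

30.00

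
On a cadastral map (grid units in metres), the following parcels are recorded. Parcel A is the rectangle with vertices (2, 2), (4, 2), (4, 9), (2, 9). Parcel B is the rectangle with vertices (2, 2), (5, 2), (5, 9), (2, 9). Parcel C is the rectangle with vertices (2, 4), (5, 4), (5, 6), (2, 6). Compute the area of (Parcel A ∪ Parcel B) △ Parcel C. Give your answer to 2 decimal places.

15.00

|Parcel A ∪ Parcel B| = 21.
|(Parcel A ∪ Parcel B) ∩ Parcel C| = 6.
|(Parcel A ∪ Parcel B) △ Parcel C| = 21 + 6 − 12 = 15.00.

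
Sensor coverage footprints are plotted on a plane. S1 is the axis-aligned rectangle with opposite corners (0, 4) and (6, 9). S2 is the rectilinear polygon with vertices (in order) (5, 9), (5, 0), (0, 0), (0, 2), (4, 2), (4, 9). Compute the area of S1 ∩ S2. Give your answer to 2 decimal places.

5.00

The intersection is the polygon with vertices (5,9), (5,4), (4,4), (4,9).
By the shoelace formula its area is 5.00.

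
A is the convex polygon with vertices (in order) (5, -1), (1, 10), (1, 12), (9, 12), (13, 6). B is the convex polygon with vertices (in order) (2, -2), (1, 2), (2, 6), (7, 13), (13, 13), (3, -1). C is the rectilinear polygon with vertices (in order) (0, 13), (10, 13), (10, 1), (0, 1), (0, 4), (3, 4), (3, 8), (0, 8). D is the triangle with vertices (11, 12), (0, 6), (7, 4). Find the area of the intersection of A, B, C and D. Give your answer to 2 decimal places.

The intersection is the polygon with vertices (10,10.5), (10,10), (8,6), (6.644,4.102), (3,5.143), (3,7.4), (3.277,7.787), (9.533,11.2).
By the shoelace formula its area is 26.87.

26.87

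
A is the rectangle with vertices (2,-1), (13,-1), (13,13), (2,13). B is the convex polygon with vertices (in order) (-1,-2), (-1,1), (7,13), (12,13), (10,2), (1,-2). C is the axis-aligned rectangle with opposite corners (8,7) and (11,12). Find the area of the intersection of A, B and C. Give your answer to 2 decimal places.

The intersection is the polygon with vertices (10.909,7), (8,7), (8,12), (11,12), (11,7.5).
By the shoelace formula its area is 14.98.

14.98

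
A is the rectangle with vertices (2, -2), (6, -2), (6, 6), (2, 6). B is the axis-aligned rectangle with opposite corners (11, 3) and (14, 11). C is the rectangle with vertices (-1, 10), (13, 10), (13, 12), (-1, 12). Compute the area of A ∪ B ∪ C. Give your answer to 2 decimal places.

By inclusion–exclusion:
Individual areas: |A| = 32, |B| = 24, |C| = 28.
|A∩B| = 0 (no overlap).
|A∩C| = 0 (no overlap).
|B∩C|: x∈[11,13], y∈[10,11] → 2·1 = 2.
|A∩B∩C| = 0.
|A ∪ B ∪ C| = 84 − 2 + 0 = 82.00.

82.00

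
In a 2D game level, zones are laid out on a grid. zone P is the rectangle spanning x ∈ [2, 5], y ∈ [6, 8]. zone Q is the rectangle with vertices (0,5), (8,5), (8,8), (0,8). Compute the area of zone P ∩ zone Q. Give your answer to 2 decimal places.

6.00

|zone P∩zone Q|: x∈[2,5], y∈[6,8] → 3·2 = 6.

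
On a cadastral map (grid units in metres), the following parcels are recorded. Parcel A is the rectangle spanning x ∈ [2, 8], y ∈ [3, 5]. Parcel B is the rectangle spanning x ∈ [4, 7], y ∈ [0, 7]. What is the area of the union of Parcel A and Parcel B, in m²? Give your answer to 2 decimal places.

By inclusion–exclusion:
Individual areas: |Parcel A| = 12, |Parcel B| = 21.
|Parcel A∩Parcel B|: x∈[4,7], y∈[3,5] → 3·2 = 6.
|Parcel A ∪ Parcel B| = 33 − 6 = 27.00.

27.00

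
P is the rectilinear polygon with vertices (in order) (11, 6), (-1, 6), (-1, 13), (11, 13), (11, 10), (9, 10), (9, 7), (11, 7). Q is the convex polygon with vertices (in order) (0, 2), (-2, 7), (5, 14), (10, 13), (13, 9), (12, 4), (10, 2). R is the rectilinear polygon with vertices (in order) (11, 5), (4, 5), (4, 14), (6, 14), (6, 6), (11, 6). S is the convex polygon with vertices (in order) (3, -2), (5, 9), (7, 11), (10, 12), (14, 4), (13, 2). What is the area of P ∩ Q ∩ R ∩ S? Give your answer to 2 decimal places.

4.32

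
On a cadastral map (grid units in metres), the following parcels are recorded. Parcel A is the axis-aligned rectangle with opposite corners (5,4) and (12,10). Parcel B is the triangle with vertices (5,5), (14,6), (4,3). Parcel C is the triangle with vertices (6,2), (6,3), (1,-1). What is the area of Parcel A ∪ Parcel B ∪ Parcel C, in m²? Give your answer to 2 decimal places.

46.54

By inclusion–exclusion:
Individual areas: |Parcel A| = 42, |Parcel B| = 8.5, |Parcel C| = 2.5.
|Parcel A∩Parcel B| = 6.4556.
|Parcel A∩Parcel C| = 0.
|Parcel B∩Parcel C| = 0.
|Parcel A∩Parcel B∩Parcel C| = 0.
|Parcel A ∪ Parcel B ∪ Parcel C| = 53 − 6.4556 + 0 = 46.54.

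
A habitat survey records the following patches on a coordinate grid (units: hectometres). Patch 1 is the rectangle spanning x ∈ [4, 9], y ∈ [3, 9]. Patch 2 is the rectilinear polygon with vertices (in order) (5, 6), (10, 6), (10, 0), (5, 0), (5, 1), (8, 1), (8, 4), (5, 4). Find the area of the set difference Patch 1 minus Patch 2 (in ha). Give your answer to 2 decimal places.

|Patch 1| = 30, |Patch 1∩Patch 2| = 9.
|Patch 1 ∖ Patch 2| = |Patch 1| − |Patch 1∩Patch 2| = 30 − 9 = 21.00.

21.00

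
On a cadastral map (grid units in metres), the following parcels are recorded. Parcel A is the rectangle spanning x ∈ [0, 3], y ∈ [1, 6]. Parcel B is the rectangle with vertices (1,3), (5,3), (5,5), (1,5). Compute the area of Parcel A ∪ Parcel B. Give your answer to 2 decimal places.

By inclusion–exclusion:
Individual areas: |Parcel A| = 15, |Parcel B| = 8.
|Parcel A∩Parcel B|: x∈[1,3], y∈[3,5] → 2·2 = 4.
|Parcel A ∪ Parcel B| = 23 − 4 = 19.00.

19.00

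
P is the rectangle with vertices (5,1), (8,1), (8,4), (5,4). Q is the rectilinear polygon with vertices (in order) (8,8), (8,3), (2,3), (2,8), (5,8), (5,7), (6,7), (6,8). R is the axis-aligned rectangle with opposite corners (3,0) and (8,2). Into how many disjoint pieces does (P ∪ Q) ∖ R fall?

(P ∪ Q) ∖ R is a single connected region.

1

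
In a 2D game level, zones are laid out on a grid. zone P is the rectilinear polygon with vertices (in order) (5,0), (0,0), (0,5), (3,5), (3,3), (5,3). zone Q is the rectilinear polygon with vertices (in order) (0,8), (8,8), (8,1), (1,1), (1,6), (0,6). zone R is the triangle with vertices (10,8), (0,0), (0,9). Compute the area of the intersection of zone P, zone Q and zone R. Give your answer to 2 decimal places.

The intersection is the polygon with vertices (3,3), (3.75,3), (1.25,1), (1,1), (1,5), (3,5).
By the shoelace formula its area is 7.00.

7.00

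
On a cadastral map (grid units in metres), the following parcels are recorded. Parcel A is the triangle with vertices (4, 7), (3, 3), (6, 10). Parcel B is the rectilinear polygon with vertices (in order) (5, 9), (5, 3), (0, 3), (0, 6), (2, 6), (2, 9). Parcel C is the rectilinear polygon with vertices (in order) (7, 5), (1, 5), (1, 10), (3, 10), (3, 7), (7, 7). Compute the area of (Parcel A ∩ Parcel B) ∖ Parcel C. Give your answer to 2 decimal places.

1.01

|Parcel A ∩ Parcel B| = 2.0833.
|(Parcel A ∩ Parcel B) ∩ Parcel C| = 1.0714.
|(Parcel A ∩ Parcel B) ∖ Parcel C| = 2.0833 − 1.0714 = 1.01.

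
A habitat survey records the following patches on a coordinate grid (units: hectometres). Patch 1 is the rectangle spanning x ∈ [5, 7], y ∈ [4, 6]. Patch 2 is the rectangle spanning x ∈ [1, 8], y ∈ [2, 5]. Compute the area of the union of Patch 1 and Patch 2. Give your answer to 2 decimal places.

23.00

By inclusion–exclusion:
Individual areas: |Patch 1| = 4, |Patch 2| = 21.
|Patch 1∩Patch 2|: x∈[5,7], y∈[4,5] → 2·1 = 2.
|Patch 1 ∪ Patch 2| = 25 − 2 = 23.00.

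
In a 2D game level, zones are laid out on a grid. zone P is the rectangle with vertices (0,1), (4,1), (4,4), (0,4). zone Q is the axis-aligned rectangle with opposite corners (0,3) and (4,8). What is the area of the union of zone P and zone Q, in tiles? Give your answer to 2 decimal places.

By inclusion–exclusion:
Individual areas: |zone P| = 12, |zone Q| = 20.
|zone P∩zone Q|: x∈[0,4], y∈[3,4] → 4·1 = 4.
|zone P ∪ zone Q| = 32 − 4 = 28.00.

28.00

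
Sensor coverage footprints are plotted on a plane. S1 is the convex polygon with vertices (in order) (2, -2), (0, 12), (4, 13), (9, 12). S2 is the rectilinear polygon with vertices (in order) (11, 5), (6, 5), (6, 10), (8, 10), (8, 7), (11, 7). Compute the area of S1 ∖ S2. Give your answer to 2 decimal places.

|S1| = 67.5, |S1∩S2| = 4.
|S1 ∖ S2| = |S1| − |S1∩S2| = 67.5 − 4 = 63.50.

63.50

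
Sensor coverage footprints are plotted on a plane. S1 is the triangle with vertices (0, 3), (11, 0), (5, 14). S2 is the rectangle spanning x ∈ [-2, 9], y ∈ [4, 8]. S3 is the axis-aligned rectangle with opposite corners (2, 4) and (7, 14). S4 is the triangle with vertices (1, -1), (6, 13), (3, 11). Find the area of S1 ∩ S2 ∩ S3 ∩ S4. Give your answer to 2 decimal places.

5.25

The intersection is the polygon with vertices (2,5), (2.5,8), (4.214,8), (2.786,4), (2,4).
By the shoelace formula its area is 5.25.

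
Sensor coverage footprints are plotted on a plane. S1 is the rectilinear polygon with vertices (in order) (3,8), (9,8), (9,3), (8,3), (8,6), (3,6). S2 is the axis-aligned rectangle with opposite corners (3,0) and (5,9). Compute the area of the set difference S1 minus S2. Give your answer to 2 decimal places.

11.00

|S1| = 15, |S1∩S2| = 4.
|S1 ∖ S2| = |S1| − |S1∩S2| = 15 − 4 = 11.00.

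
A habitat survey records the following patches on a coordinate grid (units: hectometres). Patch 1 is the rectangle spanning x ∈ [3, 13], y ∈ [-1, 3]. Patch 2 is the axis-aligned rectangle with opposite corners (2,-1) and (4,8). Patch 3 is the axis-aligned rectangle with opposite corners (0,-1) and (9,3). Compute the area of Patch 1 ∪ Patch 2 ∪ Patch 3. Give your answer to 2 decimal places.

62.00

By inclusion–exclusion:
Individual areas: |Patch 1| = 40, |Patch 2| = 18, |Patch 3| = 36.
|Patch 1∩Patch 2|: x∈[3,4], y∈[-1,3] → 1·4 = 4.
|Patch 1∩Patch 3|: x∈[3,9], y∈[-1,3] → 6·4 = 24.
|Patch 2∩Patch 3|: x∈[2,4], y∈[-1,3] → 2·4 = 8.
|Patch 1∩Patch 2∩Patch 3| = 4.
|Patch 1 ∪ Patch 2 ∪ Patch 3| = 94 − 36 + 4 = 62.00.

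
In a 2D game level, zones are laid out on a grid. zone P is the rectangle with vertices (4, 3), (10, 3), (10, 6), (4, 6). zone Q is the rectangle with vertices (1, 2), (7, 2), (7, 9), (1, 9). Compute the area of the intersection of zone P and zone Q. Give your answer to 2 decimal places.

9.00

|zone P∩zone Q|: x∈[4,7], y∈[3,6] → 3·3 = 9.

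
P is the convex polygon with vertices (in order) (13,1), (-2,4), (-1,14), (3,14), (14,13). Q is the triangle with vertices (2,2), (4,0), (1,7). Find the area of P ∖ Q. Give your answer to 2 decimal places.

|P| = 169, |P∩Q| = 1.6875.
|P ∖ Q| = |P| − |P∩Q| = 169 − 1.6875 = 167.31.

167.31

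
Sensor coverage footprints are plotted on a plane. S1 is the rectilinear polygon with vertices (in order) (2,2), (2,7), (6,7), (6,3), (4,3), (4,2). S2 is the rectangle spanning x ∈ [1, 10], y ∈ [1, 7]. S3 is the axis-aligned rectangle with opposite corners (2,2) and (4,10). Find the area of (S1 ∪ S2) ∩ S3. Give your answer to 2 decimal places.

The region (S1 ∪ S2) ∩ S3 is the polygon with vertices (4,7), (4,2), (2,2), (2,7).
By the shoelace formula its area is 10.00.

10.00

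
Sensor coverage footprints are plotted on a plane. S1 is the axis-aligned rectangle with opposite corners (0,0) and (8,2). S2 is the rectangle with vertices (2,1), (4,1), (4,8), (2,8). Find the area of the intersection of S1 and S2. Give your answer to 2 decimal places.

|S1∩S2|: x∈[2,4], y∈[1,2] → 2·1 = 2.

2.00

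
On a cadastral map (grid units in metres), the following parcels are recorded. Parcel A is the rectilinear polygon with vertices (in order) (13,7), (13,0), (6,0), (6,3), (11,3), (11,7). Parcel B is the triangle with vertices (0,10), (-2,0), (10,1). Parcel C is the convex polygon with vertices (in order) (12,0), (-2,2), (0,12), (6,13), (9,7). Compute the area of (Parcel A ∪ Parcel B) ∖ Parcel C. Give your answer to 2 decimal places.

|Parcel A ∪ Parcel B| = 81.5556.
|(Parcel A ∪ Parcel B) ∩ Parcel C| = 57.6825.
|(Parcel A ∪ Parcel B) ∖ Parcel C| = 81.5556 − 57.6825 = 23.87.

23.87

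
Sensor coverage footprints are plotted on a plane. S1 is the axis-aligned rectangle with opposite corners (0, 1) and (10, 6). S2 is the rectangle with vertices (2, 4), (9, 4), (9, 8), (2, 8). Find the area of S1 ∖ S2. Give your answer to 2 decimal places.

|S1∩S2|: x∈[2,9], y∈[4,6] → 7·2 = 14.
|S1| = 50.
|S1 ∖ S2| = |S1| − |S1∩S2| = 50 − 14 = 36.00.

36.00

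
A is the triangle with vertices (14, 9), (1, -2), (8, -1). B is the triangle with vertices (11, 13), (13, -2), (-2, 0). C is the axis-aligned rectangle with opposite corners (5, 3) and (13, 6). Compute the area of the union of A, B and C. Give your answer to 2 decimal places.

By inclusion–exclusion:
Individual areas: |A| = 32, |B| = 110.5, |C| = 24.
|A∩B| = 26.837.
|A∩C| = 7.8545.
|B∩C| = 21.4.
|A∩B∩C| = 7.8061.
|A ∪ B ∪ C| = 166.5 − 56.0916 + 7.8061 = 118.21.

118.21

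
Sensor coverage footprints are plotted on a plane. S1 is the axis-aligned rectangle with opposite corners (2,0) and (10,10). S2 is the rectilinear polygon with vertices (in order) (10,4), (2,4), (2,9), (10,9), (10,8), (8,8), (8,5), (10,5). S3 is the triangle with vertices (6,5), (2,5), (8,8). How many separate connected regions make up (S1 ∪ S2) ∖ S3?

(S1 ∪ S2) ∖ S3 is a single connected region.

1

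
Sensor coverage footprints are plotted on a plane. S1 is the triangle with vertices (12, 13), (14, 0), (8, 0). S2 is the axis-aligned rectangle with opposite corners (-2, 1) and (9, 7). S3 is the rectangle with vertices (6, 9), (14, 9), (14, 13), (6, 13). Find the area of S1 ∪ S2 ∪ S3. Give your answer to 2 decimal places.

132.53

By inclusion–exclusion:
Individual areas: |S1| = 39, |S2| = 66, |S3| = 32.
|S1∩S2| = 0.7788.
|S1∩S3| = 3.6923.
|S2∩S3| = 0 (no overlap).
|S1∩S2∩S3| = 0.
|S1 ∪ S2 ∪ S3| = 137 − 4.4712 + 0 = 132.53.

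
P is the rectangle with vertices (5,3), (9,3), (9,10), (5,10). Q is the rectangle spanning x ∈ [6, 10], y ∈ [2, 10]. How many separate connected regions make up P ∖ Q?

1

P ∖ Q is a single connected region.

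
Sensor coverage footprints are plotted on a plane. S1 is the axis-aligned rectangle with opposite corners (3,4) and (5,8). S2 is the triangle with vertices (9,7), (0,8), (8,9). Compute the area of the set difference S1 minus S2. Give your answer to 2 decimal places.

|S1| = 8, |S1∩S2| = 0.8889.
|S1 ∖ S2| = |S1| − |S1∩S2| = 8 − 0.8889 = 7.11.

7.11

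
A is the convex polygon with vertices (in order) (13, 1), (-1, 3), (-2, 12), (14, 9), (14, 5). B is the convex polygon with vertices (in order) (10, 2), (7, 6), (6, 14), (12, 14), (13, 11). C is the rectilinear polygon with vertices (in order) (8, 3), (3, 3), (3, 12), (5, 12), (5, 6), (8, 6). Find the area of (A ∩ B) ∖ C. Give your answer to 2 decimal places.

28.04

|A ∩ B| = 28.7056.
|(A ∩ B) ∩ C| = 0.6667.
|(A ∩ B) ∖ C| = 28.7056 − 0.6667 = 28.04.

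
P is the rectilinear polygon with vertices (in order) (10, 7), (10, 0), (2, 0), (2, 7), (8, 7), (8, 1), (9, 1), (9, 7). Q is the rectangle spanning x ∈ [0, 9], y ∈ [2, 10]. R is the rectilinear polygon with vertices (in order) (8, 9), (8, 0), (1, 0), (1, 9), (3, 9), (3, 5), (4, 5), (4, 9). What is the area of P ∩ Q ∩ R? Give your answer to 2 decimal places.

28.00

The intersection is the polygon with vertices (3,7), (3,5), (4,5), (4,7), (8,7), (8,2), (2,2), (2,7).
By the shoelace formula its area is 28.00.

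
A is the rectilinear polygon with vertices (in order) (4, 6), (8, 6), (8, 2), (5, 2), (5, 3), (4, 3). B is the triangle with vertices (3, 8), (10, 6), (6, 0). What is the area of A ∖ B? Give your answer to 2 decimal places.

1.44

|A| = 15, |A∩B| = 13.5625.
|A ∖ B| = |A| − |A∩B| = 15 − 13.5625 = 1.44.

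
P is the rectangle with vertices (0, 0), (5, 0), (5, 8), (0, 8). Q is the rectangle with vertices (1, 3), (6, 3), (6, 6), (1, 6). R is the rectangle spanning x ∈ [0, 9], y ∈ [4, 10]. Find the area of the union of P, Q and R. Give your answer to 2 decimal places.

By inclusion–exclusion:
Individual areas: |P| = 40, |Q| = 15, |R| = 54.
|P∩Q|: x∈[1,5], y∈[3,6] → 4·3 = 12.
|P∩R|: x∈[0,5], y∈[4,8] → 5·4 = 20.
|Q∩R|: x∈[1,6], y∈[4,6] → 5·2 = 10.
|P∩Q∩R| = 8.
|P ∪ Q ∪ R| = 109 − 42 + 8 = 75.00.

75.00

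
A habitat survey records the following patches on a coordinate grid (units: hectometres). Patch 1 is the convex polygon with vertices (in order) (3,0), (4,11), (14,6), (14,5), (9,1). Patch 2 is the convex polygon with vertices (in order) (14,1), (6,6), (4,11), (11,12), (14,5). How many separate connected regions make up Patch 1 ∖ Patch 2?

2

Patch 1 ∖ Patch 2 splits into 2 disjoint pieces (area 38.114, area 0.2727).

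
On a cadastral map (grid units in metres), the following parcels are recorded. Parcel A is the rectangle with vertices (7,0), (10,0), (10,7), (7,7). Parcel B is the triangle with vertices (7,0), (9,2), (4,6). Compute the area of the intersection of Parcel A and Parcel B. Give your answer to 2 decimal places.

3.60

The intersection is the polygon with vertices (7,3.6), (9,2), (7,0).
By the shoelace formula its area is 3.60.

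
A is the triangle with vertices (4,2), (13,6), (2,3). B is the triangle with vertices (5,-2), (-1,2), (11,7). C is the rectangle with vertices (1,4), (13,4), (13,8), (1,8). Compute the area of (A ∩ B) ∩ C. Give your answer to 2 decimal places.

The region (A ∩ B) ∩ C is the polygon with vertices (9.741,5.111), (9.21,4.316), (8.5,4), (5.667,4).
By the shoelace formula its area is 1.77.

1.77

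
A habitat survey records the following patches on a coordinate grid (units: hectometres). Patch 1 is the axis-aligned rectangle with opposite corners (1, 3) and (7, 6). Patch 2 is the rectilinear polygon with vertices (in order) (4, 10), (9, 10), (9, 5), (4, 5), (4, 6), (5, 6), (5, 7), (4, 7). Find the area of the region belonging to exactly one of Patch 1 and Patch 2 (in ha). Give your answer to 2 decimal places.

|Patch 1| = 18, |Patch 2| = 24, |Patch 1∩Patch 2| = 3.
|Patch 1 △ Patch 2| = |Patch 1| + |Patch 2| − 2·|Patch 1∩Patch 2| = 18 + 24 − 6 = 36.00.

36.00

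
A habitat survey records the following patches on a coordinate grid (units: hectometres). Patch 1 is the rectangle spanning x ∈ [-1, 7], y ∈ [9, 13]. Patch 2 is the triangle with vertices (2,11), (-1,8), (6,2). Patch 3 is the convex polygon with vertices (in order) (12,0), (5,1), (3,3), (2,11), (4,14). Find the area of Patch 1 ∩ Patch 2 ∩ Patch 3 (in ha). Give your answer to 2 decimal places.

0.64

The intersection is the polygon with vertices (2.889,9), (2.25,9), (2,11).
By the shoelace formula its area is 0.64.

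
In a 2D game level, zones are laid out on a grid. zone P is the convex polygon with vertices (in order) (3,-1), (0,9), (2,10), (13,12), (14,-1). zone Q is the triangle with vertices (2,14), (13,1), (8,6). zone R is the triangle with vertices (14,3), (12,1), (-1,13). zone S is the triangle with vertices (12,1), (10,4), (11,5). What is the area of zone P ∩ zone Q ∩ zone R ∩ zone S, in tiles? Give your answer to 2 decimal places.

The intersection is the polygon with vertices (10,4), (10.25,4.25), (11.581,2.677), (11.667,2.333).
By the shoelace formula its area is 0.58.

0.58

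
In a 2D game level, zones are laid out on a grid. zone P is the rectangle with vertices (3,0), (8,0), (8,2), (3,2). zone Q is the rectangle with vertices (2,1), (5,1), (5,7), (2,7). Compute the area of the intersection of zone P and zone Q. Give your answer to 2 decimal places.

|zone P∩zone Q|: x∈[3,5], y∈[1,2] → 2·1 = 2.

2.00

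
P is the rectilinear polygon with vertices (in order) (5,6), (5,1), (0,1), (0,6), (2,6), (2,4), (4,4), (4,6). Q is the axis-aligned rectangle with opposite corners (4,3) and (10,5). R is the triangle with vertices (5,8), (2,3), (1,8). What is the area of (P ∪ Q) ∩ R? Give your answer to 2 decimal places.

The region (P ∪ Q) ∩ R is the polygon with vertices (2,6), (2,4), (2.6,4), (2,3), (1.4,6).
By the shoelace formula its area is 1.20.

1.20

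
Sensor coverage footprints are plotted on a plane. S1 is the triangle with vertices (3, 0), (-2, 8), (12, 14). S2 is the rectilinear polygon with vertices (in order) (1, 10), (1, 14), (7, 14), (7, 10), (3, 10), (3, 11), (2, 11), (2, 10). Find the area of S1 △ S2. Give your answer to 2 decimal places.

|S1| = 71, |S2| = 23, |S1∩S2| = 4.
|S1 △ S2| = |S1| + |S2| − 2·|S1∩S2| = 71 + 23 − 8 = 86.00.

86.00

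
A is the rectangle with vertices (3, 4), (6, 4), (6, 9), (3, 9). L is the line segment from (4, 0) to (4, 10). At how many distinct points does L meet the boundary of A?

2

The segment meets the boundary at (4,4), (4,9).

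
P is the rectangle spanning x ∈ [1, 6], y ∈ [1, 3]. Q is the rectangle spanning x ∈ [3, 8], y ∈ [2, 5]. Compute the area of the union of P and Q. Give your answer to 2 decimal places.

By inclusion–exclusion:
Individual areas: |P| = 10, |Q| = 15.
|P∩Q|: x∈[3,6], y∈[2,3] → 3·1 = 3.
|P ∪ Q| = 25 − 3 = 22.00.

22.00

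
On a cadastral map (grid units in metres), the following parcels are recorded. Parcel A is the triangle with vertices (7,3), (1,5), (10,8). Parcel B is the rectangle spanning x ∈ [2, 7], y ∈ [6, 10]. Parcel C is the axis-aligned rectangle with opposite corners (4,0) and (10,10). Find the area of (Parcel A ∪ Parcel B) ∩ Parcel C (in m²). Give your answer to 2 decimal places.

25.50

The region (Parcel A ∪ Parcel B) ∩ Parcel C is the polygon with vertices (7,10), (7,7), (10,8), (7,3), (4,4), (4,6), (4,10).
By the shoelace formula its area is 25.50.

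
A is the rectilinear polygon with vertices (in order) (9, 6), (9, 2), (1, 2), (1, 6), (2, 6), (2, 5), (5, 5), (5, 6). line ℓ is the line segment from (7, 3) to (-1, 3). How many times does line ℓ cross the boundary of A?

The segment meets the boundary at (1,3).

1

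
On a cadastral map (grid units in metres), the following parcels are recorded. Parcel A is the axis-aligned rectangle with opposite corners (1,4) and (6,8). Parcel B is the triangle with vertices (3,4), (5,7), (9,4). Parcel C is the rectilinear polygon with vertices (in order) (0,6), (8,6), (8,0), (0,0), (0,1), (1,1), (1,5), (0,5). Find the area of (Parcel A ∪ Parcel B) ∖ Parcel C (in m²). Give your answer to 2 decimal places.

10.42

|Parcel A ∪ Parcel B| = 23.375.
|(Parcel A ∪ Parcel B) ∩ Parcel C| = 12.9583.
|(Parcel A ∪ Parcel B) ∖ Parcel C| = 23.375 − 12.9583 = 10.42.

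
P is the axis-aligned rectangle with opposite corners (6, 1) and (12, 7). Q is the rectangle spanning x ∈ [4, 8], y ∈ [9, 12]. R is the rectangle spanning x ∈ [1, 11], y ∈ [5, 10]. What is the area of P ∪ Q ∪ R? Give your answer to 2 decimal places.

84.00

By inclusion–exclusion:
Individual areas: |P| = 36, |Q| = 12, |R| = 50.
|P∩Q| = 0 (no overlap).
|P∩R|: x∈[6,11], y∈[5,7] → 5·2 = 10.
|Q∩R|: x∈[4,8], y∈[9,10] → 4·1 = 4.
|P∩Q∩R| = 0.
|P ∪ Q ∪ R| = 98 − 14 + 0 = 84.00.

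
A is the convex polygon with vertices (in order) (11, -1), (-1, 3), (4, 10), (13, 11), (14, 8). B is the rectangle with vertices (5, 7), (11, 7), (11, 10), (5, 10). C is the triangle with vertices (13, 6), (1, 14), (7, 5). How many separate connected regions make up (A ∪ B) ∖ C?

(A ∪ B) ∖ C is a single connected region.

1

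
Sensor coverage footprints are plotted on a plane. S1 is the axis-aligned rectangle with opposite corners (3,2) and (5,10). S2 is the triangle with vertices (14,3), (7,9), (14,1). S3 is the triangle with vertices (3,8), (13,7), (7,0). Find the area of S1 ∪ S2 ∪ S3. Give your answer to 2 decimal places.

55.08

By inclusion–exclusion:
Individual areas: |S1| = 16, |S2| = 7, |S3| = 38.
|S1∩S2| = 0.
|S1∩S3| = 3.8.
|S2∩S3| = 2.1211.
|S1∩S2∩S3| = 0.
|S1 ∪ S2 ∪ S3| = 61 − 5.9211 + 0 = 55.08.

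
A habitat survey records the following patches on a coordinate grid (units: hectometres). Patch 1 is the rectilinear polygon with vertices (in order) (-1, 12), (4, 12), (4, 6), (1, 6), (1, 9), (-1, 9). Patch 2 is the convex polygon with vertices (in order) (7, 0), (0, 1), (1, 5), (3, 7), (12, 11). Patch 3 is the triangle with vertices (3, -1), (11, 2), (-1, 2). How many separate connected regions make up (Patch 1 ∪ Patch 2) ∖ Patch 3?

(Patch 1 ∪ Patch 2) ∖ Patch 3 splits into 3 disjoint pieces (area 75.9937, area 0.3099, area 0.0449).

3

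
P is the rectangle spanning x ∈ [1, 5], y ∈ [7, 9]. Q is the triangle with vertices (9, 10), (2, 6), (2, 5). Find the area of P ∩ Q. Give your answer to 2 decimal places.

0.43

The intersection is the polygon with vertices (5,7.143), (4.8,7), (3.75,7), (5,7.714).
By the shoelace formula its area is 0.43.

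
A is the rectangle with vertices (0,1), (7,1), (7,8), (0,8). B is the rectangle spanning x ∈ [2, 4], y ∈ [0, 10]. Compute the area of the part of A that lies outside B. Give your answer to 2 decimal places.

35.00

|A∩B|: x∈[2,4], y∈[1,8] → 2·7 = 14.
|A| = 49.
|A ∖ B| = |A| − |A∩B| = 49 − 14 = 35.00.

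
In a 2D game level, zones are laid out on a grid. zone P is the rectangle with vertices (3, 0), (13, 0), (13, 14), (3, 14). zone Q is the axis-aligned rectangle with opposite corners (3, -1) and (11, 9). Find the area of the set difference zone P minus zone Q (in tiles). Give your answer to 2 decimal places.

68.00

|zone P∩zone Q|: x∈[3,11], y∈[0,9] → 8·9 = 72.
|zone P| = 140.
|zone P ∖ zone Q| = |zone P| − |zone P∩zone Q| = 140 − 72 = 68.00.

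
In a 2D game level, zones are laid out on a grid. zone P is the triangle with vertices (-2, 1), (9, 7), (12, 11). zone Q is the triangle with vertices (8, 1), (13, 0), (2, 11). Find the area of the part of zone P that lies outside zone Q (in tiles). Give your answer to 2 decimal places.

|zone P| = 13, |zone P∩zone Q| = 1.793.
|zone P ∖ zone Q| = |zone P| − |zone P∩zone Q| = 13 − 1.793 = 11.21.

11.21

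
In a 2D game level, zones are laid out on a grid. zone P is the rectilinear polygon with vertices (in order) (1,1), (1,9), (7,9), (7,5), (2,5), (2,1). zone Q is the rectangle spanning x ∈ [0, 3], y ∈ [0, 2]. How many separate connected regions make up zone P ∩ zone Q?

1

zone P ∩ zone Q is a single connected region.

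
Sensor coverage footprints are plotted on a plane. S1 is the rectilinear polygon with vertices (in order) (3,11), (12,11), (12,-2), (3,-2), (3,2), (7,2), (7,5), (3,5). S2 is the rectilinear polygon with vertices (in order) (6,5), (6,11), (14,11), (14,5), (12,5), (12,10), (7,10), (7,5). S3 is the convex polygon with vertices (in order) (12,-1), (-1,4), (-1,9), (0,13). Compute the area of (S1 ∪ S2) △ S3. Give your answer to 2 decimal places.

|S1 ∪ S2| = 117.
|(S1 ∪ S2) ∩ S3| = 19.9619.
|(S1 ∪ S2) △ S3| = 117 + 63.5 − 39.9238 = 140.58.

140.58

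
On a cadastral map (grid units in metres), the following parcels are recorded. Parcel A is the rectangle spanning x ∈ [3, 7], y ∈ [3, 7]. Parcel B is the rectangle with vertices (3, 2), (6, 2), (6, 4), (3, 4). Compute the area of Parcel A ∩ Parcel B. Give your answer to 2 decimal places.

3.00

|Parcel A∩Parcel B|: x∈[3,6], y∈[3,4] → 3·1 = 3.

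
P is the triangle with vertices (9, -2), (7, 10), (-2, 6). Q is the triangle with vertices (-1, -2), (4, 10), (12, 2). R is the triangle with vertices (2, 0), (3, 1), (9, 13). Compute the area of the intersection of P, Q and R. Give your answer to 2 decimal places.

The intersection is the polygon with vertices (3.196,2.221), (6.2,7.8), (6.333,7.667), (3.5,2).
By the shoelace formula its area is 1.75.

1.75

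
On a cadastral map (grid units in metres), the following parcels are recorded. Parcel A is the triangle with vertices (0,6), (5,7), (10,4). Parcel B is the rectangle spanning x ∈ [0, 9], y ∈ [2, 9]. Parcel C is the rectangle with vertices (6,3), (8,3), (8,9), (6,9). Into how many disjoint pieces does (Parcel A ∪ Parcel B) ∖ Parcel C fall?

(Parcel A ∪ Parcel B) ∖ Parcel C is a single connected region.

1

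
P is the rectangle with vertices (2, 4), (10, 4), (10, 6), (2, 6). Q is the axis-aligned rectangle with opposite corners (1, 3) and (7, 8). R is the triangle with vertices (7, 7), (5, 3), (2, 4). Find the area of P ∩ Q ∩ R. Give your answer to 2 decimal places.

The intersection is the polygon with vertices (6.5,6), (5.5,4), (2,4), (5.333,6).
By the shoelace formula its area is 4.67.

4.67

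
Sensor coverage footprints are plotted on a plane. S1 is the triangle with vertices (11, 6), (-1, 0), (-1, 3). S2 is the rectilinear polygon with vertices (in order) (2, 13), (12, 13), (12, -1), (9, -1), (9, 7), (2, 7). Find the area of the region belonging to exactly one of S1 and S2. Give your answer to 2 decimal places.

|S1| = 18, |S2| = 84, |S1∩S2| = 0.5.
|S1 △ S2| = |S1| + |S2| − 2·|S1∩S2| = 18 + 84 − 1 = 101.00.

101.00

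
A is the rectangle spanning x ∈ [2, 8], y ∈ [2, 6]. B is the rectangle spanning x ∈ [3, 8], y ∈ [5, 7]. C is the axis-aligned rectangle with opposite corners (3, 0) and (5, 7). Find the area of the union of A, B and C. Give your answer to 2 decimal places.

By inclusion–exclusion:
Individual areas: |A| = 24, |B| = 10, |C| = 14.
|A∩B|: x∈[3,8], y∈[5,6] → 5·1 = 5.
|A∩C|: x∈[3,5], y∈[2,6] → 2·4 = 8.
|B∩C|: x∈[3,5], y∈[5,7] → 2·2 = 4.
|A∩B∩C| = 2.
|A ∪ B ∪ C| = 48 − 17 + 2 = 33.00.

33.00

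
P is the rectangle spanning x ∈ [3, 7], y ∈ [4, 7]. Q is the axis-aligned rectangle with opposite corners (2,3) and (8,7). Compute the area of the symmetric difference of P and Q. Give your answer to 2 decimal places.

12.00

|P∩Q|: x∈[3,7], y∈[4,7] → 4·3 = 12.
|P △ Q| = |P| + |Q| − 2·|P∩Q| = 12 + 24 − 24 = 12.00.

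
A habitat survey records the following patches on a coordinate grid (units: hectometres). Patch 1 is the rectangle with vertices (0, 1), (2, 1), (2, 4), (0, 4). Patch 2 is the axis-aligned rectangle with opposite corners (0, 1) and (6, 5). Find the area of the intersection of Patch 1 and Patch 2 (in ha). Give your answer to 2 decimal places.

|Patch 1∩Patch 2|: x∈[0,2], y∈[1,4] → 2·3 = 6.

6.00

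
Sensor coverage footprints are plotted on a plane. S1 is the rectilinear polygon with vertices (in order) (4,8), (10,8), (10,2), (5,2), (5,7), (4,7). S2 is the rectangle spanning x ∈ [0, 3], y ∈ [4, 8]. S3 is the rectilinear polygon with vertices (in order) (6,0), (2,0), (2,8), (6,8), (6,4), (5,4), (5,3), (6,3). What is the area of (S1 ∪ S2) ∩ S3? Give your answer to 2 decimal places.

10.00

|S1 ∪ S2| = 43.
|(S1 ∪ S2) ∩ S3| = 10.00.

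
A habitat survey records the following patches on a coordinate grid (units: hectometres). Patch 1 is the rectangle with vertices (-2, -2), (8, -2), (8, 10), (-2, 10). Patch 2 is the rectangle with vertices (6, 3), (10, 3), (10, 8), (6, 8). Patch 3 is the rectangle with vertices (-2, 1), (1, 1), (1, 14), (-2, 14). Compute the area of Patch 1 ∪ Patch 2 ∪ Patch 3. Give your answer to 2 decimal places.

By inclusion–exclusion:
Individual areas: |Patch 1| = 120, |Patch 2| = 20, |Patch 3| = 39.
|Patch 1∩Patch 2|: x∈[6,8], y∈[3,8] → 2·5 = 10.
|Patch 1∩Patch 3|: x∈[-2,1], y∈[1,10] → 3·9 = 27.
|Patch 2∩Patch 3| = 0 (no overlap).
|Patch 1∩Patch 2∩Patch 3| = 0.
|Patch 1 ∪ Patch 2 ∪ Patch 3| = 179 − 37 + 0 = 142.00.

142.00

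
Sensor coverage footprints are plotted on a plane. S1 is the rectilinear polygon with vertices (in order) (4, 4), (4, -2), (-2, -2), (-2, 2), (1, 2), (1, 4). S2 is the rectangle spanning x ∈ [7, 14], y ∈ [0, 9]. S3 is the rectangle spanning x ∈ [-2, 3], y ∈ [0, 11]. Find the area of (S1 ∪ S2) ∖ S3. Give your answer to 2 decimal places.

79.00

|S1 ∪ S2| = 93.
|(S1 ∪ S2) ∩ S3| = 14.
|(S1 ∪ S2) ∖ S3| = 93 − 14 = 79.00.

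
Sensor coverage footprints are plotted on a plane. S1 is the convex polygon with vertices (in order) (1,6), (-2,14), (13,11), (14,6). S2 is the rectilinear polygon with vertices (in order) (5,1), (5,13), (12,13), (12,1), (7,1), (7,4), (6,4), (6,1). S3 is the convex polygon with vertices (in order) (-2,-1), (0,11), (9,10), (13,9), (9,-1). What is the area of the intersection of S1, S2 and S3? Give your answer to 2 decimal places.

The intersection is the polygon with vertices (12,6.5), (11.8,6), (5,6), (5,10.444), (9,10), (12,9.25).
By the shoelace formula its area is 27.71.

27.71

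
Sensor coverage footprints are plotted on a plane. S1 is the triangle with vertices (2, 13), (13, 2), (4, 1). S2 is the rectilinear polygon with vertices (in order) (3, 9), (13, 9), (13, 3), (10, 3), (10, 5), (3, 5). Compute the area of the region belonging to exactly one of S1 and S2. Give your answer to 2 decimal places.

|S1| = 55, |S2| = 46, |S1∩S2| = 21.6667.
|S1 △ S2| = |S1| + |S2| − 2·|S1∩S2| = 55 + 46 − 43.3333 = 57.67.

57.67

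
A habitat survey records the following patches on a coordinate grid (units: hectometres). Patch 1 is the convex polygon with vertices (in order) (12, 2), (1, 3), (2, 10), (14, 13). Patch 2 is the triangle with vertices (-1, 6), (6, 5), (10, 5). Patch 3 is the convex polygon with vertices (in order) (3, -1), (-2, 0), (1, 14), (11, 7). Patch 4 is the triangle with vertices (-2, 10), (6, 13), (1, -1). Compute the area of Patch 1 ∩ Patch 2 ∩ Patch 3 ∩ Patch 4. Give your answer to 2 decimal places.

The intersection is the polygon with vertices (1.38,5.66), (1.397,5.782), (3.358,5.604), (3.282,5.388).
By the shoelace formula its area is 0.34.

0.34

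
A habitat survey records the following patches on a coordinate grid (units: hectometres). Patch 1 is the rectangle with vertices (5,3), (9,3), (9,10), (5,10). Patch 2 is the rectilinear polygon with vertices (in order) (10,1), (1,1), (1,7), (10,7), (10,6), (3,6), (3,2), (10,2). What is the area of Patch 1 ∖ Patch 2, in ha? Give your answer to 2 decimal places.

|Patch 1| = 28, |Patch 1∩Patch 2| = 4.
|Patch 1 ∖ Patch 2| = |Patch 1| − |Patch 1∩Patch 2| = 28 − 4 = 24.00.

24.00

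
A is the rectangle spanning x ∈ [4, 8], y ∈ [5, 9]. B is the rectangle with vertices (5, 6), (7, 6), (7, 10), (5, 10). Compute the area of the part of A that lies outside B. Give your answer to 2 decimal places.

10.00

|A∩B|: x∈[5,7], y∈[6,9] → 2·3 = 6.
|A| = 16.
|A ∖ B| = |A| − |A∩B| = 16 − 6 = 10.00.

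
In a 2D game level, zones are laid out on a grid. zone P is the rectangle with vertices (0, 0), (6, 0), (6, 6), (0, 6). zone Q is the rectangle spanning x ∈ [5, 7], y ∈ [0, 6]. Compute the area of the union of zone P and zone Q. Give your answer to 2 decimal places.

42.00

By inclusion–exclusion:
Individual areas: |zone P| = 36, |zone Q| = 12.
|zone P∩zone Q|: x∈[5,6], y∈[0,6] → 1·6 = 6.
|zone P ∪ zone Q| = 48 − 6 = 42.00.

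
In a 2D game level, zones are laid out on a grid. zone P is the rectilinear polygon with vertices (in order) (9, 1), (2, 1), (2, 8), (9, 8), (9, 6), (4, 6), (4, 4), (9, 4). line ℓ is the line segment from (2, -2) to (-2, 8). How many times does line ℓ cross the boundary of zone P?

The segment lies entirely outside zone P and never meets its boundary.

0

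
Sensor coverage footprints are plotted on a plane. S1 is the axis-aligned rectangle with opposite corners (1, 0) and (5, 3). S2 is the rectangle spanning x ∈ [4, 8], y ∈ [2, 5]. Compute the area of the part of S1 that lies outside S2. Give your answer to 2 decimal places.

|S1∩S2|: x∈[4,5], y∈[2,3] → 1·1 = 1.
|S1| = 12.
|S1 ∖ S2| = |S1| − |S1∩S2| = 12 − 1 = 11.00.

11.00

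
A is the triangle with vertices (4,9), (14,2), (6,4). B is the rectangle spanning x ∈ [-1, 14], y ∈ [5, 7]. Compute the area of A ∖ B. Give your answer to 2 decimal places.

|A| = 18, |A∩B| = 6.1714.
|A ∖ B| = |A| − |A∩B| = 18 − 6.1714 = 11.83.

11.83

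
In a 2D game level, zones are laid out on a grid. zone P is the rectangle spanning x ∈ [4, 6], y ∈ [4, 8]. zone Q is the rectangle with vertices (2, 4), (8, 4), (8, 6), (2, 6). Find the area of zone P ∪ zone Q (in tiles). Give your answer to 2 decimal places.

16.00

By inclusion–exclusion:
Individual areas: |zone P| = 8, |zone Q| = 12.
|zone P∩zone Q|: x∈[4,6], y∈[4,6] → 2·2 = 4.
|zone P ∪ zone Q| = 20 − 4 = 16.00.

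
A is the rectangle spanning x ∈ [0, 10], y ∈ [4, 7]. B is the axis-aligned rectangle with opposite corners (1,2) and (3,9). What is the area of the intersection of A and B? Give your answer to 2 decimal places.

6.00

|A∩B|: x∈[1,3], y∈[4,7] → 2·3 = 6.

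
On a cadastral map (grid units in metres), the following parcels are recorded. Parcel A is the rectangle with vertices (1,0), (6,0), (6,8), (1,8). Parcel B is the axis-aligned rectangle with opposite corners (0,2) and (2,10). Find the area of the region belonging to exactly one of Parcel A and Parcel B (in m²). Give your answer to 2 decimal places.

44.00

|Parcel A∩Parcel B|: x∈[1,2], y∈[2,8] → 1·6 = 6.
|Parcel A △ Parcel B| = |Parcel A| + |Parcel B| − 2·|Parcel A∩Parcel B| = 40 + 16 − 12 = 44.00.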